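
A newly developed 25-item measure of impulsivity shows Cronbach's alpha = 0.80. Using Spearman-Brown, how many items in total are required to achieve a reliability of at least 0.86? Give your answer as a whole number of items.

Invert Spearman-Brown to solve for n:
n = r*(1 − r) / [ r (1 − r*) ]
n = [0.86 × 0.20] / [0.80 × 0.14]
  = 0.1720 / 0.1120 = 1.5357
Items needed = n × 25 = 1.5357 × 25 ≈ 38.39 → round up to 39

39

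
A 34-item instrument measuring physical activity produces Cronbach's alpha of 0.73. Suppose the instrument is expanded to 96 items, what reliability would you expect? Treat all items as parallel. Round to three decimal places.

0.884

The new length is 96/34 = 2.8235 times the old.
Apply the Spearman-Brown prophecy formula, r' = nr / [1 + (n − 1)r]:
r_new = (2.8235 × 0.73) / (1 + (2.8235 − 1) × 0.73)
r_new = 2.0612 / 2.3312 ≈ 0.8842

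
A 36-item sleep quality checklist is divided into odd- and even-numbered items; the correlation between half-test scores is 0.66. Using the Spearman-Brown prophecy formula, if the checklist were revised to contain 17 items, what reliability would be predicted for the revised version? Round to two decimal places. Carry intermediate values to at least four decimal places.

Spearman-Brown correction (n = 2): r_full = 2·0.66/(1 + 0.66) = 0.7952
Then adjust to 17 items: n = 17/36 = 0.4722
r_new = n·r_full / (1 + (n − 1)·r_full) = 0.3755 / 0.5803 ≈ 0.6471

0.65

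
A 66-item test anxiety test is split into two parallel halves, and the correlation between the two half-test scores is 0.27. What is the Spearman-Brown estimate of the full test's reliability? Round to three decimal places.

0.425

r_full = 2(0.27) / (1 + 0.27)
r_full = 0.5400 / 1.2700 ≈ 0.4252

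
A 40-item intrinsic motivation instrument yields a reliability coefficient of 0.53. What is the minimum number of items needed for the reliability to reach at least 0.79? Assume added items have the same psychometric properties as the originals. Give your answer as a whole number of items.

134

Rearranging the Spearman-Brown formula for n,
n = r_target (1 − r_old) / [ r_old (1 − r_target) ]
n = 0.79 × (1 − 0.53) / [ 0.53 × (1 − 0.79) ]
  = 0.3713 / 0.1113 = 3.3360
3.3360 × 40 = 133.44 → 134 items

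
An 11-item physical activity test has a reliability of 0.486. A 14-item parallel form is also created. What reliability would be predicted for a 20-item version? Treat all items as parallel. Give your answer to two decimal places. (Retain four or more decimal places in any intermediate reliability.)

The 14-item form is not needed; work directly from the 11-item form with n = 20/11 = 1.8182.
r_{20} = n·r / (1 + (n − 1)·r) = 0.8836 / 1.3976 ≈ 0.6322

0.63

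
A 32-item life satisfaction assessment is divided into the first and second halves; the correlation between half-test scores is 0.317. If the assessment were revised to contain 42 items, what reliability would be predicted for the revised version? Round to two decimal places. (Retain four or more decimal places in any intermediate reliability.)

0.55

Spearman-Brown correction (n = 2): r_full = 2·0.317/(1 + 0.317) = 0.4814
Length factor from 32 to 42 items: n = 42/32 = 1.3125
r_new = n·r_full / (1 + (n − 1)·r_full) = 0.6318 / 1.1504 ≈ 0.5492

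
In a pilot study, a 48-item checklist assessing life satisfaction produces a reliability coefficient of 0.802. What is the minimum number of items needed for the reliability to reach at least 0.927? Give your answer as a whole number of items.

n = [0.927 × 0.198] / [0.802 × 0.073]
n = 0.183546 / 0.058546 ≈ 3.1351
3.1351 × 48 = 150.48 → 151 items

151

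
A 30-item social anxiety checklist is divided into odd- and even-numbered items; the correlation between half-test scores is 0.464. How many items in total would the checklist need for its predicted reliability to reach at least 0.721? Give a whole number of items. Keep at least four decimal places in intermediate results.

45

r_full = 2(0.464)/(1 + 0.464) = 0.6339
Solve Spearman-Brown for n: n = 0.721(1 − 0.6339) / [0.6339(1 − 0.721)] = 1.4925
Required items = 1.4925 × 30 = 44.77, so 45 items.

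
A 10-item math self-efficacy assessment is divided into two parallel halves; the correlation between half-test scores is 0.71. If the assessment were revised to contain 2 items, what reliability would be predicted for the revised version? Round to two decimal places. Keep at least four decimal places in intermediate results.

0.49

First correct the split-half correlation to full-test reliability: r_full = 2 × 0.71 / (1 + 0.71) ≈ 0.8304
Length factor from 10 to 2 items: n = 2/10 = 0.2000
r_new = n·r_full / (1 + (n − 1)·r_full) = 0.1661 / 0.3357 ≈ 0.4948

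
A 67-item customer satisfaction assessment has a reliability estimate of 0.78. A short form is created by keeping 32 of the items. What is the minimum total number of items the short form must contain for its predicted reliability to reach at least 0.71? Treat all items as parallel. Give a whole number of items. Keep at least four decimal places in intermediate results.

First, r for the 32-item form: n = 32/67 = 0.4776, so r_32 = 0.4776·0.78/(1 + (0.4776 − 1)·0.78) = 0.6287
Then solve for n' with r_old = 0.6287, r_target = 0.71: n' = 0.71(1 − 0.6287)/[0.6287(1 − 0.71)] = 1.4459
Items = 1.4459 × 32 ≈ 46.27 → 47

47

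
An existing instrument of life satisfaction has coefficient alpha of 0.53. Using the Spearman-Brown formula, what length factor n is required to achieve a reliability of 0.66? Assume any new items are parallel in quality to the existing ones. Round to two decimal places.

Rearranging the Spearman-Brown formula for n,
n = r_target (1 − r_old) / [ r_old (1 − r_target) ]
n = 0.66(1 − 0.53) / [0.53(1 − 0.66)]
n = 0.3102 / 0.1802 ≈ 1.7214

1.72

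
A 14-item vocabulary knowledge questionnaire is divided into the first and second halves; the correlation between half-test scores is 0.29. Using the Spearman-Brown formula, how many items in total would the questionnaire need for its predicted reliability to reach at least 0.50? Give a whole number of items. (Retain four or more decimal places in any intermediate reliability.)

Corrected full-test reliability: r_full = 2 × 0.29 / (1 + 0.29) ≈ 0.4496
n = r_tgt(1 − r_full) / [r_full(1 − r_tgt)] = 0.50 × 0.5504 / (0.4496 × 0.50) ≈ 1.2242
Required items = 1.2242 × 14 = 17.14, so 18 items.

18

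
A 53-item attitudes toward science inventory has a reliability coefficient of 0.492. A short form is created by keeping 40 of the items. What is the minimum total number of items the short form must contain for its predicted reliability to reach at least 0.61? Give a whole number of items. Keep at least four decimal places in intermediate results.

Short-form reliability: n = 40/53 = 0.7547; r_40 = n·r/(1+(n−1)r) ≈ 0.4223
Length factor from the short form to reach 0.61: n' = 0.61(1 − 0.4223) / [0.4223(1 − 0.61)] ≈ 2.1397
Total items = 2.1397 × 40 = 85.59, rounded up to 86.

86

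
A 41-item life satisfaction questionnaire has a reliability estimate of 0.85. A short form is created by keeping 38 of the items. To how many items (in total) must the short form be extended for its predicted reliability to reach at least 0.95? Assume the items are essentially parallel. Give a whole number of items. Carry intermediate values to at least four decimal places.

138

Short-form reliability: n = 38/41 = 0.9268; r_38 = n·r/(1+(n−1)r) ≈ 0.8400
Length factor from the short form to reach 0.95: n' = 0.95(1 − 0.8400) / [0.8400(1 − 0.95)] ≈ 3.6190
Items = 3.6190 × 38 ≈ 137.52 → 138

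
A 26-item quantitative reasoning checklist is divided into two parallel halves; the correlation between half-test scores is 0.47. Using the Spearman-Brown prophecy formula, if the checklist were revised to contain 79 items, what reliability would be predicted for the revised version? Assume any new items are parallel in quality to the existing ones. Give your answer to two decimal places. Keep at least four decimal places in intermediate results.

0.84

Full-test reliability from the split-half r: r_full = 2(0.47)/(1 + 0.47) = 0.6395
Then adjust to 79 items: n = 79/26 = 3.0385
r_new = n·r_full / (1 + (n − 1)·r_full) = 1.9431 / 2.3036 ≈ 0.8435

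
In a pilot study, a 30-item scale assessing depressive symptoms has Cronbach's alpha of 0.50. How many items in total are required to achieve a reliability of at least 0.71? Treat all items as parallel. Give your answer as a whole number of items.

74

Rearranging the Spearman-Brown formula for n,
n = r_target (1 − r_old) / [ r_old (1 − r_target) ]
n = [0.71 × 0.50] / [0.50 × 0.29]
  = 0.3550 / 0.1450 = 2.4483
So the test needs 2.4483 × 30 ≈ 73.45 items; rounding up, 74.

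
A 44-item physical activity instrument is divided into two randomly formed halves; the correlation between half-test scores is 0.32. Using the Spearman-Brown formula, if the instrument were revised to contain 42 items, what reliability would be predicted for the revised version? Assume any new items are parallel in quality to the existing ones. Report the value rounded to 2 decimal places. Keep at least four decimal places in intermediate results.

First correct the split-half correlation to full-test reliability: r_full = 2 × 0.32 / (1 + 0.32) ≈ 0.4848
Length factor from 44 to 42 items: n = 42/44 = 0.9545
r_new = n·r_full / (1 + (n − 1)·r_full) = 0.4627 / 0.9779 ≈ 0.4732

0.47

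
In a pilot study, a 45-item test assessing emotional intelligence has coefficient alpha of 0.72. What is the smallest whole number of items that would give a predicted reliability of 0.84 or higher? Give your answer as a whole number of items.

92

n = 0.84 × (1 − 0.72) / [ 0.72 × (1 − 0.84) ]
  = 0.2352 / 0.1152 = 2.0417
So the test needs 2.0417 × 45 ≈ 91.88 items; rounding up, 92.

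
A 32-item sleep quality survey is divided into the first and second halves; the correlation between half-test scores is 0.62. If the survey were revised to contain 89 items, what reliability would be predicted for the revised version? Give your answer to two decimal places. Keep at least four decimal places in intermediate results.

0.90

First correct the split-half correlation to full-test reliability: r_full = 2 × 0.62 / (1 + 0.62) ≈ 0.7654
Then adjust to 89 items: n = 89/32 = 2.7812
r_new = n·r_full / (1 + (n − 1)·r_full) = 2.1287 / 2.3633 ≈ 0.9007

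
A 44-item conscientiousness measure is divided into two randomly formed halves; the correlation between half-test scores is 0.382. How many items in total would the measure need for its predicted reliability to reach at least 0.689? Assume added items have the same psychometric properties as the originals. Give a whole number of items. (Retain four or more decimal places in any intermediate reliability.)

79

r_full = 2(0.382)/(1 + 0.382) = 0.5528
n = r_tgt(1 − r_full) / [r_full(1 − r_tgt)] = 0.689 × 0.4472 / (0.5528 × 0.311) ≈ 1.7922
Required items = 1.7922 × 44 = 78.86, so 79 items.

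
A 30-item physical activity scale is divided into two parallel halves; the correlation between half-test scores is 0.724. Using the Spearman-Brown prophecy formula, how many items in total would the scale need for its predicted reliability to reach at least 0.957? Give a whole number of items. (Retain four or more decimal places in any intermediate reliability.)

128

Corrected full-test reliability: r_full = 2 × 0.724 / (1 + 0.724) ≈ 0.8399
n = r_tgt(1 − r_full) / [r_full(1 − r_tgt)] = 0.957 × 0.1601 / (0.8399 × 0.043) ≈ 4.2424
Required items = 4.2424 × 30 = 127.27, so 128 items.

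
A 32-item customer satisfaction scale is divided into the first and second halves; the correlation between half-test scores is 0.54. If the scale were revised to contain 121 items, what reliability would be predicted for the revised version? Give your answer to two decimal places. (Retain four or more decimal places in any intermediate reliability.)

Spearman-Brown correction (n = 2): r_full = 2·0.54/(1 + 0.54) = 0.7013
Length factor from 32 to 121 items: n = 121/32 = 3.7812
r_new = n·r_full / (1 + (n − 1)·r_full) = 2.6518 / 2.9505 ≈ 0.8988

0.90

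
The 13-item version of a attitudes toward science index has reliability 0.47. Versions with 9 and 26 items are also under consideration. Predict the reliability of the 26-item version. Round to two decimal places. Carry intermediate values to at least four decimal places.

The 9-item form is not needed; work directly from the 13-item form with n = 26/13 = 2.0000.
r_{26} = n·r / (1 + (n − 1)·r) = 0.9400 / 1.4700 ≈ 0.6395

0.64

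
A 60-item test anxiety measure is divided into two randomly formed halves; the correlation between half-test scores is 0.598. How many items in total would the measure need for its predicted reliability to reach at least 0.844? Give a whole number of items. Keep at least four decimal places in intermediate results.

Corrected full-test reliability: r_full = 2 × 0.598 / (1 + 0.598) ≈ 0.7484
Solve Spearman-Brown for n: n = 0.844(1 − 0.7484) / [0.7484(1 − 0.844)] = 1.8188
Required items = 1.8188 × 60 = 109.13, so 110 items.

110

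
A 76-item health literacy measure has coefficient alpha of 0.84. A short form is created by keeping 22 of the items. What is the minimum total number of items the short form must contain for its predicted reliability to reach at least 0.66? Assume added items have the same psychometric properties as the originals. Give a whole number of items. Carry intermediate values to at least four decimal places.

29

First, r for the 22-item form: n = 22/76 = 0.2895, so r_22 = 0.2895·0.84/(1 + (0.2895 − 1)·0.84) = 0.6032
Then solve for n' with r_old = 0.6032, r_target = 0.66: n' = 0.66(1 − 0.6032)/[0.6032(1 − 0.66)] = 1.2770
Items = 1.2770 × 22 ≈ 28.09 → 29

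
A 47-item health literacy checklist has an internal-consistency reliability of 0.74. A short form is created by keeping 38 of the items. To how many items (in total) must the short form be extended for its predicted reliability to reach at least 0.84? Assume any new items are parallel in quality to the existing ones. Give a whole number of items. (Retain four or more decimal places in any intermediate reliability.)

87

Short-form reliability: n = 38/47 = 0.8085; r_38 = n·r/(1+(n−1)r) ≈ 0.6971
Length factor from the short form to reach 0.84: n' = 0.84(1 − 0.6971) / [0.6971(1 − 0.84)] ≈ 2.2812
Total items = 2.2812 × 38 = 86.69, rounded up to 87.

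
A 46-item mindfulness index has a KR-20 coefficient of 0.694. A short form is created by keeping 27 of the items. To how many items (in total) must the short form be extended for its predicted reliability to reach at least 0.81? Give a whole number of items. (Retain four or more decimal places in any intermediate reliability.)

87

Short-form reliability: n = 27/46 = 0.5870; r_27 = n·r/(1+(n−1)r) ≈ 0.5711
Length factor from the short form to reach 0.81: n' = 0.81(1 − 0.5711) / [0.5711(1 − 0.81)] ≈ 3.2017
Items = 3.2017 × 27 ≈ 86.45 → 87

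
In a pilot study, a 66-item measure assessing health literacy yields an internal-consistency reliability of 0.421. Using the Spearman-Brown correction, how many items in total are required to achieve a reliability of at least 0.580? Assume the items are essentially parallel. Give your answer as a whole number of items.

Invert Spearman-Brown to solve for n:
n = r*(1 − r) / [ r (1 − r*) ]
n = 0.580 × (1 − 0.421) / [ 0.421 × (1 − 0.580) ]
  = 0.335820 / 0.176820 = 1.8992
Items needed = n × 66 = 1.8992 × 66 ≈ 125.35 → round up to 126

126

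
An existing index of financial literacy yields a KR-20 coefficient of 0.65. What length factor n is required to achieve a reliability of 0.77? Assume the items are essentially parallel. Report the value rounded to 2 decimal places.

1.80

Invert Spearman-Brown to solve for n:
n = r*(1 − r) / [ r (1 − r*) ]
n = 0.77(1 − 0.65) / [0.65(1 − 0.77)]
n = 0.2695 / 0.1495 ≈ 1.8027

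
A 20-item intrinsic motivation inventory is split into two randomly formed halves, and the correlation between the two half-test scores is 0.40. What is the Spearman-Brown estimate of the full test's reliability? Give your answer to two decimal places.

0.57

The full test is twice the length of either half (n = 2).
r_full = 2(0.40) / (1 + 0.40)
r_full = 0.8000 / 1.4000 ≈ 0.5714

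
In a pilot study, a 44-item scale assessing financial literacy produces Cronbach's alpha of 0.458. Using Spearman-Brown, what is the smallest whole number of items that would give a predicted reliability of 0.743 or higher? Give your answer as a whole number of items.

151

Spearman-Brown solved for the length factor n:
n = r_target (1 − r_old) / [ r_old (1 − r_target) ]
n = 0.743(1 − 0.458) / [0.458(1 − 0.743)]
n = 0.402706 / 0.117706 ≈ 3.4213
3.4213 × 44 = 150.54 → 151 items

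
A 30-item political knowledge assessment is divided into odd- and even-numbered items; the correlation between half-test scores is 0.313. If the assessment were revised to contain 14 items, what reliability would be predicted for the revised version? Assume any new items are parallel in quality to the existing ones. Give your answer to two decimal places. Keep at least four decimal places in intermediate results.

First correct the split-half correlation to full-test reliability: r_full = 2 × 0.313 / (1 + 0.313) ≈ 0.4768
Length factor from 30 to 14 items: n = 14/30 = 0.4667
r_new = n·r_full / (1 + (n − 1)·r_full) = 0.2225 / 0.7457 ≈ 0.2984

0.30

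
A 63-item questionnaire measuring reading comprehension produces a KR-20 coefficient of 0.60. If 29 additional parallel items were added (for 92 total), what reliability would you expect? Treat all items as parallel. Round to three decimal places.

n = 92/63 = 1.4603
Apply the Spearman-Brown prophecy formula, r' = nr / [1 + (n − 1)r]:
r_new = (1.4603 × 0.60) / (1 + (1.4603 − 1) × 0.60)
     = 0.8762 / 1.2762 = 0.6866

0.687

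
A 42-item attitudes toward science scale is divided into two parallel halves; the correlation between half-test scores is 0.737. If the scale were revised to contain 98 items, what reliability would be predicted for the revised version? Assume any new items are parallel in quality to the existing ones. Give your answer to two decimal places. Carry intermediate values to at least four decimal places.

0.93

Spearman-Brown correction (n = 2): r_full = 2·0.737/(1 + 0.737) = 0.8486
Length factor from 42 to 98 items: n = 98/42 = 2.3333
r_new = n·r_full / (1 + (n − 1)·r_full) = 1.9800 / 2.1314 ≈ 0.9290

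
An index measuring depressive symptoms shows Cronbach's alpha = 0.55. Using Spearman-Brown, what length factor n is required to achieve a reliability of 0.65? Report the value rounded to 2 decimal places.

1.52

Spearman-Brown solved for the length factor n:
n = r_target (1 − r_old) / [ r_old (1 − r_target) ]
n = 0.65(1 − 0.55) / [0.55(1 − 0.65)]
  = 0.2925 / 0.1925 = 1.5195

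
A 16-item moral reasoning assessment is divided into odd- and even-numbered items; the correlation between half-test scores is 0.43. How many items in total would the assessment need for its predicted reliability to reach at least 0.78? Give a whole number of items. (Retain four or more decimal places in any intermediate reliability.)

38

Corrected full-test reliability: r_full = 2 × 0.43 / (1 + 0.43) ≈ 0.6014
Solve Spearman-Brown for n: n = 0.78(1 − 0.6014) / [0.6014(1 − 0.78)] = 2.3499
Items = 2.3499 × 16 ≈ 37.60 → 38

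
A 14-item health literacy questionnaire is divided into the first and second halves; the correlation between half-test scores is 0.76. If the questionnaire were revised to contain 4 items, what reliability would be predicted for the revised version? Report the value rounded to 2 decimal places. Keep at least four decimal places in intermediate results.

0.64

Full-test reliability from the split-half r: r_full = 2(0.76)/(1 + 0.76) = 0.8636
Length factor from 14 to 4 items: n = 4/14 = 0.2857
r_new = n·r_full / (1 + (n − 1)·r_full) = 0.2467 / 0.3831 ≈ 0.6440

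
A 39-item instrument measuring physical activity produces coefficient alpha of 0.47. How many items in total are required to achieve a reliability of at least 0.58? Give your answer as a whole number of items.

61

Rearranging the Spearman-Brown formula for n,
n = r_target (1 − r_old) / [ r_old (1 − r_target) ]
n = [0.58 × 0.53] / [0.47 × 0.42]
n = 0.3074 / 0.1974 ≈ 1.5572
1.5572 × 39 = 60.73 → 61 items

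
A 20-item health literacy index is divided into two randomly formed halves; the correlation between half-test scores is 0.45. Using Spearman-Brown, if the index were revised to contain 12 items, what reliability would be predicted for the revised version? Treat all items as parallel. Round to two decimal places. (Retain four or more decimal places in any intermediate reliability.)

0.50

Full-test reliability from the split-half r: r_full = 2(0.45)/(1 + 0.45) = 0.6207
Then adjust to 12 items: n = 12/20 = 0.6000
r_new = n·r_full / (1 + (n − 1)·r_full) = 0.3724 / 0.7517 ≈ 0.4954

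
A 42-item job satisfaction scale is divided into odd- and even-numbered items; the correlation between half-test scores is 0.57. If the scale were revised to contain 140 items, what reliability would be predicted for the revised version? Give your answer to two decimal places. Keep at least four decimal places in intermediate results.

0.90

Full-test reliability from the split-half r: r_full = 2(0.57)/(1 + 0.57) = 0.7261
Length factor from 42 to 140 items: n = 140/42 = 3.3333
r_new = n·r_full / (1 + (n − 1)·r_full) = 2.4203 / 2.6942 ≈ 0.8983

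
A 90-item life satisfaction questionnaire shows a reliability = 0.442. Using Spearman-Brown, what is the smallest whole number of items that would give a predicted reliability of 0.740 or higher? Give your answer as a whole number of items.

Rearranging the Spearman-Brown formula for n,
n = r_target (1 − r_old) / [ r_old (1 − r_target) ]
n = 0.740(1 − 0.442) / [0.442(1 − 0.740)]
n = 0.412920 / 0.114920 ≈ 3.5931
So the test needs 3.5931 × 90 ≈ 323.38 items; rounding up, 324.

324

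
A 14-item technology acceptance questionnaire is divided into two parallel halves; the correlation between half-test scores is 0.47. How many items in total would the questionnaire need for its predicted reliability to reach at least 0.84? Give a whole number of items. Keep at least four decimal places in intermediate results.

42

Corrected full-test reliability: r_full = 2 × 0.47 / (1 + 0.47) ≈ 0.6395
Solve Spearman-Brown for n: n = 0.84(1 − 0.6395) / [0.6395(1 − 0.84)] = 2.9595
Required items = 2.9595 × 14 = 41.43, so 42 items.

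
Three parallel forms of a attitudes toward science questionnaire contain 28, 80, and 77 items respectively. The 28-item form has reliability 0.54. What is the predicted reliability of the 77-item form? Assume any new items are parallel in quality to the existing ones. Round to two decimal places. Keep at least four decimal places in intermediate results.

The 80-item form is not needed; work directly from the 28-item form with n = 77/28 = 2.7500.
r_{77} = n·r / (1 + (n − 1)·r) = 1.4850 / 1.9450 ≈ 0.7635

0.76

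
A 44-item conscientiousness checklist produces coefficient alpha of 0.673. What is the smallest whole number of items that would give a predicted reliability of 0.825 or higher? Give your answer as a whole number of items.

n = 0.825(1 − 0.673) / [0.673(1 − 0.825)]
n = 0.269775 / 0.117775 ≈ 2.2906
2.2906 × 44 = 100.79 → 101 items

101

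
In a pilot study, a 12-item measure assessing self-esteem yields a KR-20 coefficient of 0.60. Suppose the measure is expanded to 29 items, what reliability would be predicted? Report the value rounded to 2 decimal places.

0.78

n = 29/12 = 2.4167
By Spearman-Brown, r_new = n r / (1 + (n − 1) r).
r_new = 2.4167·0.60 / [1 + (2.4167 − 1)·0.60]
r_new = 1.4500 / 1.8500 ≈ 0.7838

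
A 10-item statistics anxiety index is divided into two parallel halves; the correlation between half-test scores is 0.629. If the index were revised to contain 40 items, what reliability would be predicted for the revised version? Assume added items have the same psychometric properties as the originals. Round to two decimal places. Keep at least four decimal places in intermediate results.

0.93

Full-test reliability from the split-half r: r_full = 2(0.629)/(1 + 0.629) = 0.7723
Length factor from 10 to 40 items: n = 40/10 = 4.0000
r_new = n·r_full / (1 + (n − 1)·r_full) = 3.0892 / 3.3169 ≈ 0.9314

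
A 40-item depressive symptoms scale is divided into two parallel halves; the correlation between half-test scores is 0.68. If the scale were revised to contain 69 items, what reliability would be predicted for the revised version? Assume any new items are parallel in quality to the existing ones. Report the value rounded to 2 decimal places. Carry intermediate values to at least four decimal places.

0.88

First correct the split-half correlation to full-test reliability: r_full = 2 × 0.68 / (1 + 0.68) ≈ 0.8095
Then adjust to 69 items: n = 69/40 = 1.7250
r_new = n·r_full / (1 + (n − 1)·r_full) = 1.3964 / 1.5869 ≈ 0.8800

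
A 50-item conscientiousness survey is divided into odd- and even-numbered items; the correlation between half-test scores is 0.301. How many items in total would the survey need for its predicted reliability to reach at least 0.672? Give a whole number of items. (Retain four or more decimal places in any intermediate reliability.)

119

Corrected full-test reliability: r_full = 2 × 0.301 / (1 + 0.301) ≈ 0.4627
n = r_tgt(1 − r_full) / [r_full(1 − r_tgt)] = 0.672 × 0.5373 / (0.4627 × 0.328) ≈ 2.3791
Required items = 2.3791 × 50 = 118.96, so 119 items.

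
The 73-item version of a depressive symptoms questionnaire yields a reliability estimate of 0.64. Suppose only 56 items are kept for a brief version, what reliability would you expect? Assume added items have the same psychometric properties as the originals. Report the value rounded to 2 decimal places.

0.58

n = 56/73 = 0.7671
r_new = 0.7671·0.64 / [1 + (0.7671 − 1)·0.64]
     = 0.4909 / 0.8509 = 0.5769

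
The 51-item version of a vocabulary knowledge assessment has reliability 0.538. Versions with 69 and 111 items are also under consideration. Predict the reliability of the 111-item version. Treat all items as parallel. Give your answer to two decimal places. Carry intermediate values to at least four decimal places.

Only the ratio of lengths matters: n = 111/51 = 2.1765
r_{111} = n·r / (1 + (n − 1)·r) = 1.1710 / 1.6330 ≈ 0.7171

0.72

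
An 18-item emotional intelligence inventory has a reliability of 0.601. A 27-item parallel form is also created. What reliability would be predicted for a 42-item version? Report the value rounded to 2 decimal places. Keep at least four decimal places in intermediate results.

0.78

Only the ratio of lengths matters: n = 42/18 = 2.3333
r_{42} = n·r / (1 + (n − 1)·r) = 1.4023 / 1.8013 ≈ 0.7785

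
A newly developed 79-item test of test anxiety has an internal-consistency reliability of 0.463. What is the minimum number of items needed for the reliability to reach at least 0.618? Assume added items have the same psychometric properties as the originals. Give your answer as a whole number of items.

149

Invert Spearman-Brown to solve for n:
n = r_target (1 − r_old) / [ r_old (1 − r_target) ]
n = [0.618 × 0.537] / [0.463 × 0.382]
  = 0.331866 / 0.176866 = 1.8764
1.8764 × 79 = 148.24 → 149 items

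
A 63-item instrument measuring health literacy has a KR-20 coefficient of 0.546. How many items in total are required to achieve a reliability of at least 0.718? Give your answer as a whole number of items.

n = [0.718 × 0.454] / [0.546 × 0.282]
  = 0.325972 / 0.153972 = 2.1171
So the test needs 2.1171 × 63 ≈ 133.38 items; rounding up, 134.

134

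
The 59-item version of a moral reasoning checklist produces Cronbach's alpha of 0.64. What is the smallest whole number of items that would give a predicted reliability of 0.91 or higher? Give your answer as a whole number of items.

336

Spearman-Brown solved for the length factor n:
n = r_target (1 − r_old) / [ r_old (1 − r_target) ]
n = 0.91 × (1 − 0.64) / [ 0.64 × (1 − 0.91) ]
n = 0.3276 / 0.0576 ≈ 5.6875
5.6875 × 59 = 335.56 → 336 items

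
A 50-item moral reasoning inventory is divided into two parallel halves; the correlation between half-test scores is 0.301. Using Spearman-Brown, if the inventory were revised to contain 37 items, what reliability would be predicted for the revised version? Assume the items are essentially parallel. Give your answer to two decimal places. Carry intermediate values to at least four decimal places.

Full-test reliability from the split-half r: r_full = 2(0.301)/(1 + 0.301) = 0.4627
Length factor from 50 to 37 items: n = 37/50 = 0.7400
r_new = n·r_full / (1 + (n − 1)·r_full) = 0.3424 / 0.8797 ≈ 0.3892

0.39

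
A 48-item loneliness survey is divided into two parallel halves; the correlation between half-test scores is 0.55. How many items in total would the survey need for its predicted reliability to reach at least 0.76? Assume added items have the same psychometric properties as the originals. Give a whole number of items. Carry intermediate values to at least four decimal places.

r_full = 2(0.55)/(1 + 0.55) = 0.7097
Solve Spearman-Brown for n: n = 0.76(1 − 0.7097) / [0.7097(1 − 0.76)] = 1.2953
Items = 1.2953 × 48 ≈ 62.17 → 63

63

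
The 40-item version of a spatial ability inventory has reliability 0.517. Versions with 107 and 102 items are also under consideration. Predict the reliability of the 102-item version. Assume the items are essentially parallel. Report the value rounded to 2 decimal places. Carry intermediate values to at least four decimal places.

Only the ratio of lengths matters: n = 102/40 = 2.5500
r_{102} = n·r / (1 + (n − 1)·r) = 1.3183 / 1.8013 ≈ 0.7319

0.73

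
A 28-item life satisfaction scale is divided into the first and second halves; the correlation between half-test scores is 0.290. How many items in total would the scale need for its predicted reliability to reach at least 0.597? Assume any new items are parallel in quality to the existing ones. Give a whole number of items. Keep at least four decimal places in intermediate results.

51

r_full = 2(0.290)/(1 + 0.290) = 0.4496
n = r_tgt(1 − r_full) / [r_full(1 − r_tgt)] = 0.597 × 0.5504 / (0.4496 × 0.403) ≈ 1.8135
Items = 1.8135 × 28 ≈ 50.78 → 51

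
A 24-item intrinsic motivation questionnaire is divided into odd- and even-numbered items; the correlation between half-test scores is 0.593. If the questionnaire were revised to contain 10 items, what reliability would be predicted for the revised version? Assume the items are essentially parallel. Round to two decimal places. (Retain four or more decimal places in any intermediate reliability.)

First correct the split-half correlation to full-test reliability: r_full = 2 × 0.593 / (1 + 0.593) ≈ 0.7445
Then adjust to 10 items: n = 10/24 = 0.4167
r_new = n·r_full / (1 + (n − 1)·r_full) = 0.3102 / 0.5657 ≈ 0.5483

0.55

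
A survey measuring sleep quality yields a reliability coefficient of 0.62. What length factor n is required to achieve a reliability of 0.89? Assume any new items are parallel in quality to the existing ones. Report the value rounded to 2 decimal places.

n = 0.89 × (1 − 0.62) / [ 0.62 × (1 − 0.89) ]
  = 0.3382 / 0.0682 = 4.9589

4.96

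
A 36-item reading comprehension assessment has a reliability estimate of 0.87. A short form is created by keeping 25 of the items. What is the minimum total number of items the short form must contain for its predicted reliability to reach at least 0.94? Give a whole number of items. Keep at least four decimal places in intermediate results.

First, r for the 25-item form: n = 25/36 = 0.6944, so r_25 = 0.6944·0.87/(1 + (0.6944 − 1)·0.87) = 0.8229
Length factor from the short form to reach 0.94: n' = 0.94(1 − 0.8229) / [0.8229(1 − 0.94)] ≈ 3.3717
Items = 3.3717 × 25 ≈ 84.29 → 85

85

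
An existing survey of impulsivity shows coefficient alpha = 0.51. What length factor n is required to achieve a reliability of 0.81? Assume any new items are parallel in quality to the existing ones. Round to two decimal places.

Spearman-Brown solved for the length factor n:
n = r_target (1 − r_old) / [ r_old (1 − r_target) ]
n = 0.81(1 − 0.51) / [0.51(1 − 0.81)]
n = 0.3969 / 0.0969 ≈ 4.0960

4.10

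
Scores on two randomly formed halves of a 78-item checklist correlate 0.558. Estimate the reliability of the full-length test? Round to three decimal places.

The full test is twice the length of either half (n = 2).
r_full = 2(0.558) / (1 + 0.558)
       = 1.1160 / 1.5580 = 0.7163

0.716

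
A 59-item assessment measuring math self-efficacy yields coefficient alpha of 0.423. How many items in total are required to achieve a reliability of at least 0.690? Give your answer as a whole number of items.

180

Spearman-Brown solved for the length factor n:
n = r_target (1 − r_old) / [ r_old (1 − r_target) ]
n = 0.690 × (1 − 0.423) / [ 0.423 × (1 − 0.690) ]
  = 0.398130 / 0.131130 = 3.0361
3.0361 × 59 = 179.13 → 180 items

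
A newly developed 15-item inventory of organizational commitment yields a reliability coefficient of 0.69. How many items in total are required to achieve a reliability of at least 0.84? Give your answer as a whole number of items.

Rearranging the Spearman-Brown formula for n,
n = r*(1 − r) / [ r (1 − r*) ]
n = [0.84 × 0.31] / [0.69 × 0.16]
  = 0.2604 / 0.1104 = 2.3587
Items needed = n × 15 = 2.3587 × 15 ≈ 35.38 → round up to 36

36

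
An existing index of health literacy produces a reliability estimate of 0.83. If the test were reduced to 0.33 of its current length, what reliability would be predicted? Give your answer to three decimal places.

Spearman-Brown: r_new = n·r / (1 + (n − 1)·r)
r_new = 0.33·0.83 / [1 + (0.33 − 1)·0.83]
     = 0.2739 / 0.4439 = 0.6170

0.617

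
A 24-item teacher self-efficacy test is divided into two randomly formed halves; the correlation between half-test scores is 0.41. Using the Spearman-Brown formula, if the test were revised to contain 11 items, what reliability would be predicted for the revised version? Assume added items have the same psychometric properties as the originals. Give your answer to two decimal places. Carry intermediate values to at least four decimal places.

Full-test reliability from the split-half r: r_full = 2(0.41)/(1 + 0.41) = 0.5816
Length factor from 24 to 11 items: n = 11/24 = 0.4583
r_new = n·r_full / (1 + (n − 1)·r_full) = 0.2665 / 0.6849 ≈ 0.3891

0.39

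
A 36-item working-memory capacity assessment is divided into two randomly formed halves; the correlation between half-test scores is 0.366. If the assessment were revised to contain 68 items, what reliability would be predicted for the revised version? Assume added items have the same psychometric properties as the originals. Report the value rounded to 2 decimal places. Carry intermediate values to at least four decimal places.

First correct the split-half correlation to full-test reliability: r_full = 2 × 0.366 / (1 + 0.366) ≈ 0.5359
Then adjust to 68 items: n = 68/36 = 1.8889
r_new = n·r_full / (1 + (n − 1)·r_full) = 1.0123 / 1.4764 ≈ 0.6857

0.69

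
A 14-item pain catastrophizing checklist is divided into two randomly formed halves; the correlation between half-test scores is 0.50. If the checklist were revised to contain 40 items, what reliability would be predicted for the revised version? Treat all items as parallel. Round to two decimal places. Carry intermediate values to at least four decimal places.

0.85

Spearman-Brown correction (n = 2): r_full = 2·0.50/(1 + 0.50) = 0.6667
Length factor from 14 to 40 items: n = 40/14 = 2.8571
r_new = n·r_full / (1 + (n − 1)·r_full) = 1.9048 / 2.2381 ≈ 0.8511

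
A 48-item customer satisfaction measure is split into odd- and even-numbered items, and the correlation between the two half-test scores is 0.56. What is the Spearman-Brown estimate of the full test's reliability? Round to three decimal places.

0.718

Each half is half the length of the full test, so the full test is n = 2 times a half.
r_full = 2(0.56) / (1 + 0.56)
r_full = 1.1200 / 1.5600 ≈ 0.7179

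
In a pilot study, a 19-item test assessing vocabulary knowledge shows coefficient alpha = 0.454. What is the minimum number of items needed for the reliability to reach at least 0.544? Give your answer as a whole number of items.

28

Spearman-Brown solved for the length factor n:
n = r_target (1 − r_old) / [ r_old (1 − r_target) ]
n = 0.544(1 − 0.454) / [0.454(1 − 0.544)]
n = 0.297024 / 0.207024 ≈ 1.4347
So the test needs 1.4347 × 19 ≈ 27.26 items; rounding up, 28.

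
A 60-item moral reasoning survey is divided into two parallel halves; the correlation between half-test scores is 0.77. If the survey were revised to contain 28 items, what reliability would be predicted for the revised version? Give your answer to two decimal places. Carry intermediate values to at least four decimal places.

0.76

First correct the split-half correlation to full-test reliability: r_full = 2 × 0.77 / (1 + 0.77) ≈ 0.8701
Then adjust to 28 items: n = 28/60 = 0.4667
r_new = n·r_full / (1 + (n − 1)·r_full) = 0.4061 / 0.5360 ≈ 0.7576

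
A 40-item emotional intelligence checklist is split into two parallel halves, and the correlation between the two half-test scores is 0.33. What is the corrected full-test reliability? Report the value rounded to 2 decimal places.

0.50

Apply the Spearman-Brown correction with n = 2:
r_full = 2(0.33) / (1 + 0.33)
r_full = 0.6600 / 1.3300 ≈ 0.4962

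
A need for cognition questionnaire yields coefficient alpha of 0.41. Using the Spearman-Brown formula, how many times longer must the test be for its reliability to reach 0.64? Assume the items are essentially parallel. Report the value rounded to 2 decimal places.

n = 0.64 × (1 − 0.41) / [ 0.41 × (1 − 0.64) ]
  = 0.3776 / 0.1476 = 2.5583

2.56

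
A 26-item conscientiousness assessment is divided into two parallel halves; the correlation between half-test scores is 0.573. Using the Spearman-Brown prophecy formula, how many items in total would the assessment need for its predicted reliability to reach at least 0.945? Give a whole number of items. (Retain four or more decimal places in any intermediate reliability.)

167

Corrected full-test reliability: r_full = 2 × 0.573 / (1 + 0.573) ≈ 0.7285
Solve Spearman-Brown for n: n = 0.945(1 − 0.7285) / [0.7285(1 − 0.945)] = 6.4034
Items = 6.4034 × 26 ≈ 166.49 → 167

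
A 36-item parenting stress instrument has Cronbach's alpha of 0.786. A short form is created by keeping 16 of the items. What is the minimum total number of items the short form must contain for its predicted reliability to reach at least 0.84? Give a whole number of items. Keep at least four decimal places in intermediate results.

52

Short-form reliability: n = 16/36 = 0.4444; r_16 = n·r/(1+(n−1)r) ≈ 0.6201
Length factor from the short form to reach 0.84: n' = 0.84(1 − 0.6201) / [0.6201(1 − 0.84)] ≈ 3.2164
Items = 3.2164 × 16 ≈ 51.46 → 52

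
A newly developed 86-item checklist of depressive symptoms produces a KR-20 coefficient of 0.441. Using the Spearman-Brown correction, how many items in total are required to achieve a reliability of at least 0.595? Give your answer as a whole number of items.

Spearman-Brown solved for the length factor n:
n = r_target (1 − r_old) / [ r_old (1 − r_target) ]
n = 0.595(1 − 0.441) / [0.441(1 − 0.595)]
n = 0.332605 / 0.178605 ≈ 1.8622
1.8622 × 86 = 160.15 → 161 items

161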